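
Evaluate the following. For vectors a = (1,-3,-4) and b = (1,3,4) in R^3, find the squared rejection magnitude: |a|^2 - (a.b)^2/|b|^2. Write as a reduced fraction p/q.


|a|^2 = 1^2 + (-3)^2 + (-4)^2 = 26
|b|^2 = 1^2 + 3^2 + 4^2 = 26
a . b = 1*1 + (-3)*3 + (-4)*4 = -24
(a.b)^2 = (-24)^2 = 576
|rej|^2 = 26 - 576/26
= (676 - 576)/26
= 100/26
In lowest terms: 50/13


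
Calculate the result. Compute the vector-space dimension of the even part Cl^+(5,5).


Even subalgebra dimension = 2^(n-1)
n = 5 + 5 = 10
2^(10 - 1) = 2^9 = 512
Verification: sum of C(10,k) for even k = 1 + 45 + 210 + 210 + 45 + 1 = 512
Result = 512


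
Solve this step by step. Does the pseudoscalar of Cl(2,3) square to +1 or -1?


The pseudoscalar I = e1...e_n (product of all n generators) of Cl(p,q) satisfies I^2 = (-1)^(q + n(n-1)/2).
p = 2, q = 3, n = p + q = 5
n(n-1)/2 = 5 * 4 / 2 = 10
Exponent = q + n(n-1)/2 = 3 + 10 = 13
I^2 = (-1)^13 = -1


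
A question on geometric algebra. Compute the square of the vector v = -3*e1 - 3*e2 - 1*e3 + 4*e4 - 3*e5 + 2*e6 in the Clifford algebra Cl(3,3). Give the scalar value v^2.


v^2 = sum of c_i^2 * e_i^2
Positive signature terms (e_i^2 = +1): (-3)^2 + (-3)^2 + (-1)^2 = 19
Negative signature terms (e_j^2 = -1): 4^2 + (-3)^2 + 2^2 = 29
v^2 = 19 - 29 = -10


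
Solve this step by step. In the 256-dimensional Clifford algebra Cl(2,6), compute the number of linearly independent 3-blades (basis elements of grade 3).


Number of grade-k basis blades in Cl(p,q) with n = p + q is C(n, k).
n = 2 + 6 = 8
C(8, 3) = 8! / (3! * 5!)
= 40320 / (6 * 120)
= 56


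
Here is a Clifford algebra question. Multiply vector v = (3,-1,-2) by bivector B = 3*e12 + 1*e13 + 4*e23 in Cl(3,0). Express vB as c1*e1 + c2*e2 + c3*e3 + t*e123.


vB has grade-1 (vector) and grade-3 (trivector) parts: vB = (v _| B) + (v ^ B).
Vector part <vB>_1:
  e1: -v2*b12 - v3*b13 = -(-1)*(3) - (-2)*(1) = 5
  e2: v1*b12 - v3*b23 = (3)*(3) - (-2)*(4) = 17
  e3: v1*b13 + v2*b23 = (3)*(1) + (-1)*(4) = -1
Trivector part <vB>_3:
  e123: v1*b23 - v2*b13 + v3*b12 = (3)*(4) - (-1)*(1) + (-2)*(3) = 7
vB = 5*e1 + 17*e2 - 1*e3 + 7*e123


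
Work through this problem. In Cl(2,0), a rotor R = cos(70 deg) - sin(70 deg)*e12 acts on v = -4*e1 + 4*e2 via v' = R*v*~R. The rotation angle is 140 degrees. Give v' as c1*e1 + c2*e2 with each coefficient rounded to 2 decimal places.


Rotor R = cos(70deg) - sin(70deg)*e12
Rotation angle theta = 2 * 70 = 140 degrees
v' = R*v*~R rotates v by theta.
cos(140deg) = -0.7660, sin(140deg) = 0.6428
v'_1 = -4*cos(140deg) - 4*sin(140deg)
= -4*(-0.7660) - 4*0.6428
= 0.49
v'_2 = -4*sin(140deg) + 4*cos(140deg)
= -4*0.6428 + 4*(-0.7660)
= -5.64
v' = 0.49*e1 - 5.64*e2


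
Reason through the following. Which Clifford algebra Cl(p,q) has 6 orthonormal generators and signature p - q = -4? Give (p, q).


We need p + q = 6 and p - q = -4.
Adding: 2p = 6 + (-4) = 2, so p = 1.
Then q = 6 - 1 = 5.
(p, q) = (1, 5)


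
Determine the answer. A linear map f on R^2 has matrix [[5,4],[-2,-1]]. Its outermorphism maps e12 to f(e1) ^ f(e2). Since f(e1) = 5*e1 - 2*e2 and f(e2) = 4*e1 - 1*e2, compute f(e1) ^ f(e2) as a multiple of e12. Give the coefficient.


The outermorphism of a linear map f sends e1^e2 to f(e1)^f(e2).
f(e1) = 5*e1 - 2*e2
f(e2) = 4*e1 - 1*e2
f(e1) ^ f(e2) = (5*e1 - 2*e2) ^ (4*e1 - 1*e2)
= 5*(-1)*e12 + (-2)*4*e21
= (-5 - (-8))*e12
= 3*e12
Coefficient = 3


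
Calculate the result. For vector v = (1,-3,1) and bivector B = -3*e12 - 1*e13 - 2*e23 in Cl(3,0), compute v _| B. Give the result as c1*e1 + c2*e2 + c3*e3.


Left contraction v _| B = <vB>_1 (grade-1 part of the geometric product vB).
Using e1_|e12 = e2, e2_|e12 = -e1, e1_|e13 = e3, e3_|e13 = -e1, e2_|e23 = e3, e3_|e23 = -e2:
e1 coeff: -v2*b12 - v3*b13 = -(-3)*(-3) - (1)*(-1) = -8
e2 coeff: v1*b12 - v3*b23 = (1)*(-3) - (1)*(-2) = -1
e3 coeff: v1*b13 + v2*b23 = (1)*(-1) + (-3)*(-2) = 5
v _| B = -8*e1 - 1*e2 + 5*e3


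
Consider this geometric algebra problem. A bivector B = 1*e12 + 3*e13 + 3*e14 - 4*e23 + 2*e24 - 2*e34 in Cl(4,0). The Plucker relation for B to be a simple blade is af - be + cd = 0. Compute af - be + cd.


Plucker relation: af - be + cd
a*f = 1*(-2) = -2
b*e = 3*2 = 6
c*d = 3*(-4) = -12
af - be + cd = -2 - 6 + (-12)
= -20


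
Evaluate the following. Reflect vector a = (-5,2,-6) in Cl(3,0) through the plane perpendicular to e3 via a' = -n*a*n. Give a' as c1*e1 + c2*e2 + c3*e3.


Reflection formula: a' = -n*a*n, with n = e3 (unit vector, n^2 = 1).
For reflection through hyperplane perp to e3:
The component along e3 flips sign, others stay.
a = (-5, 2, -6)
a' = (-5, 2, 6)
a' = -5*e1 + 2*e2 + 6*e3


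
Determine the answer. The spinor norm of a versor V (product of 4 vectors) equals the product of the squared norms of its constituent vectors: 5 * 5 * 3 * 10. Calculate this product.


Spinor norm N(V) = |v1|^2 * |v2|^2 * ... * |v4|^2
= 5 * 5 * 3 * 10
Running product: 5, 25, 75, 750
N(V) = 750


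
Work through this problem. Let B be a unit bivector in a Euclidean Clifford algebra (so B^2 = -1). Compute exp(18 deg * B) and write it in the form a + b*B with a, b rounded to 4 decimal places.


For a unit bivector B with B^2 = -1, the exponential series gives
e^(theta*B) = cos(theta) + sin(theta)*B (the GA analogue of Euler's formula).
theta = 18 degrees = 0.314159 rad
cos(18 deg) = 0.9511
sin(18 deg) = 0.3090
exp(theta*B) = 0.9511 + 0.3090*B


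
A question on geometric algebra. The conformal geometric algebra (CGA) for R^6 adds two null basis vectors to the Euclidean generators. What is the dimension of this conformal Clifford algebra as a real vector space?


The conformal model of R^6 uses Cl(7,1): the 6 Euclidean generators plus two extra orthogonal generators e+ (e+^2 = +1) and e- (e-^2 = -1), from which the null vectors e0, einf are built.
Number of generators m = 6 + 2 = 8.
dim Cl(p,q) = 2^m = 2^8 = 256


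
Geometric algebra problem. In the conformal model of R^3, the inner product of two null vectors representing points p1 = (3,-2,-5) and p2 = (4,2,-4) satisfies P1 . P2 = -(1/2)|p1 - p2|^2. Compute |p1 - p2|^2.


p1 - p2 = (-1, -4, -1)
|p1 - p2|^2 = (-1)^2 + (-4)^2 + (-1)^2
= 1 + 16 + 1
= 18


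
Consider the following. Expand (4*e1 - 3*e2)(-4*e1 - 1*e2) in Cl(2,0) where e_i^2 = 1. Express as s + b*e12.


Expand: (4*e1 - 3*e2)(-4*e1 - 1*e2)
= 4*(-4)*e1e1 + 4*(-1)*e1e2 + (-3)*(-4)*e2e1 + (-3)*(-1)*e2e2
Using e1^2 = e2^2 = 1, e2e1 = -e1e2:
Scalar part s = 4*(-4) + (-3)*(-1) = -16 + 3 = -13
Bivector part b = 4*(-1) - (-3)*(-4) = -4 - 12 = -16
uv = -13 - 16*e12


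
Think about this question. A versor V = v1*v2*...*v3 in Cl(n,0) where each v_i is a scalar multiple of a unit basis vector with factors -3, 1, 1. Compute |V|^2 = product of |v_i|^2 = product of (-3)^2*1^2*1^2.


Each vector v_i has |v_i|^2 = s_i^2
Squared scales: (-3)^2 = 9, 1^2 = 1, 1^2 = 1
|V|^2 = 9 * 1 * 1
= 9


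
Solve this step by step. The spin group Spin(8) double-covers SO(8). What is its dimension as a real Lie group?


Spin(n) double-covers SO(n); both have Lie algebra so(n) of dimension n(n-1)/2.
n = 8
n(n-1) = 8 * 7 = 56
dim Spin(8) = 56/2 = 28


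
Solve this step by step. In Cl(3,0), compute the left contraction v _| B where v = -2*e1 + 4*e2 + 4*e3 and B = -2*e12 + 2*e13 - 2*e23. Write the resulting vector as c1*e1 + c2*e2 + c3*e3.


Left contraction v _| B = <vB>_1 (grade-1 part of the geometric product vB).
Using e1_|e12 = e2, e2_|e12 = -e1, e1_|e13 = e3, e3_|e13 = -e1, e2_|e23 = e3, e3_|e23 = -e2:
e1 coeff: -v2*b12 - v3*b13 = -(4)*(-2) - (4)*(2) = 0
e2 coeff: v1*b12 - v3*b23 = (-2)*(-2) - (4)*(-2) = 12
e3 coeff: v1*b13 + v2*b23 = (-2)*(2) + (4)*(-2) = -12
v _| B = 0*e1 + 12*e2 - 12*e3


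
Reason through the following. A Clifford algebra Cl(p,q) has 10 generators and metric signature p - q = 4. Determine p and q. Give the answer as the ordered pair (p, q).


We need p + q = 10 and p - q = 4.
Adding: 2p = 10 + 4 = 14, so p = 7.
Then q = 10 - 7 = 3.
(p, q) = (7, 3)


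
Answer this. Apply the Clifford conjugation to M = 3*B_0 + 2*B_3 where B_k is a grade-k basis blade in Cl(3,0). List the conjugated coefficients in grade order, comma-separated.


Clifford conjugate sign for grade k: (-1)^(k(k+1)/2)
Grade 0: (-1)^(0*1/2) = (-1)^0 = 1, coeff 3 -> 3
Grade 3: (-1)^(3*4/2) = (-1)^6 = 1, coeff 2 -> 2
Conjugated coefficients: 3, 2


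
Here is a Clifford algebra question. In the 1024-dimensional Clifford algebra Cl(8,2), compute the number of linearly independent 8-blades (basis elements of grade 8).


Number of grade-k basis blades in Cl(p,q) with n = p + q is C(n, k).
n = 8 + 2 = 10
C(10, 8) = 10! / (8! * 2!)
= 3628800 / (40320 * 2)
= 45


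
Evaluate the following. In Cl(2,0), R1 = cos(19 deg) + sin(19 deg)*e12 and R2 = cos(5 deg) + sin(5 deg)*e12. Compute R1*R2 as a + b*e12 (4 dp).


Same-plane rotors commute and their half-angles add:
R1*R2 = cos(a1 + a2) + sin(a1 + a2)*e12.
a1 + a2 = 19 + 5 = 24 deg
cos(24 deg) = 0.9135
sin(24 deg) = 0.4067
R1*R2 = 0.9135 + 0.4067*e12


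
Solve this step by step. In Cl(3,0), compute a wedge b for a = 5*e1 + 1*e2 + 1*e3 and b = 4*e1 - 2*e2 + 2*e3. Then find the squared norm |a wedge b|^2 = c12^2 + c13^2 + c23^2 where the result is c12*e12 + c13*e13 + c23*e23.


a wedge b = (a1*b2 - a2*b1)*e12 + (a1*b3 - a3*b1)*e13 + (a2*b3 - a3*b2)*e23
e12 coeff: 5*(-2) - 1*4 = -10 - 4 = -14
e13 coeff: 5*2 - 1*4 = 10 - 4 = 6
e23 coeff: 1*2 - 1*(-2) = 2 - (-2) = 4
|a wedge b|^2 = (-14)^2 + 6^2 + 4^2
= 196 + 36 + 16
= 248


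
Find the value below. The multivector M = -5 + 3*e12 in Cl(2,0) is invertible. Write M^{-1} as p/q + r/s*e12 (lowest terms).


M = -5 + 3*e12, where e12^2 = -1.
Since M commutes with its reverse ~M = a - b*e12, M * ~M = a^2 - b^2*e12^2 = a^2 + b^2.
So M^{-1} = ~M / (a^2 + b^2) = (a - b*e12)/(a^2 + b^2).
a^2 + b^2 = 25 + 9 = 34
Scalar part = -5/34 = -5/34
Bivector coeff = -3/34 = -3/34
M^{-1} = -5/34 - 3/34*e12


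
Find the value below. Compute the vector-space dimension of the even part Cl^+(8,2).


Even subalgebra dimension = 2^(n-1)
n = 8 + 2 = 10
2^(10 - 1) = 2^9 = 512
Verification: sum of C(10,k) for even k = 1 + 45 + 210 + 210 + 45 + 1 = 512
Result = 512


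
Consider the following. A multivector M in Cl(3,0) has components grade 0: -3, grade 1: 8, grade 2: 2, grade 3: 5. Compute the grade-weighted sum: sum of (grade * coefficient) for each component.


Grade-weighted sum = sum of grade_k * coefficient_k
0*(-3) = 0
1*8 = 8
2*2 = 4
3*5 = 15
Total = 0 + 8 + 4 + 15 = 27


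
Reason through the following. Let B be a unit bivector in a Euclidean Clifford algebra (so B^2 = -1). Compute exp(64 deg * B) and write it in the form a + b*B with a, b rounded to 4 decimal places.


For a unit bivector B with B^2 = -1, the exponential series gives
e^(theta*B) = cos(theta) + sin(theta)*B (the GA analogue of Euler's formula).
theta = 64 degrees = 1.117011 rad
cos(64 deg) = 0.4384
sin(64 deg) = 0.8988
exp(theta*B) = 0.4384 + 0.8988*B


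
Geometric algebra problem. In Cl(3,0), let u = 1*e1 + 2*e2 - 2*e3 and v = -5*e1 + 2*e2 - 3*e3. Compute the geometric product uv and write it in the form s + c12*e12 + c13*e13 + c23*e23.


In Cl(3,0): e_i^2 = 1, e_ie_j = -e_je_i for i != j.
Scalar part = u . v = 1*(-5) + 2*2 + (-2)*(-3)
= -5 + 4 + 6 = 5
e12 coeff = 1*2 - 2*(-5) = 2 - (-10) = 12
e13 coeff = 1*(-3) - (-2)*(-5) = -3 - 10 = -13
e23 coeff = 2*(-3) - (-2)*2 = -6 - (-4) = -2
uv = 5 + 12*e12 - 13*e13 - 2*e23


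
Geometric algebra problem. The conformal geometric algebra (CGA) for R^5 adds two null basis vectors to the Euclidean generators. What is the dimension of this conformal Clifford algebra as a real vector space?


The conformal model of R^5 uses Cl(6,1): the 5 Euclidean generators plus two extra orthogonal generators e+ (e+^2 = +1) and e- (e-^2 = -1), from which the null vectors e0, einf are built.
Number of generators m = 5 + 2 = 7.
dim Cl(p,q) = 2^m = 2^7 = 128


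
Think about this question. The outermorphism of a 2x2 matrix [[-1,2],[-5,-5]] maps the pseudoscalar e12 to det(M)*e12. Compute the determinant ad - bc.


The outermorphism of a linear map f sends e1^e2 to f(e1)^f(e2).
f(e1) = -1*e1 - 5*e2
f(e2) = 2*e1 - 5*e2
f(e1) ^ f(e2) = (-1*e1 - 5*e2) ^ (2*e1 - 5*e2)
= (-1)*(-5)*e12 + (-5)*2*e21
= (5 - (-10))*e12
= 15*e12
Coefficient = 15


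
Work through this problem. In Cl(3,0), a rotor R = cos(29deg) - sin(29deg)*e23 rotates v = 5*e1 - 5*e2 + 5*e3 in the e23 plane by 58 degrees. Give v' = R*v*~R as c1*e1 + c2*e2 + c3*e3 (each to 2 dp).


Rotor R = cos(29deg) - sin(29deg)*e23
Rotation angle theta = 2 * 29 = 58 degrees in the e23 plane (e2 -> e3).
The component perpendicular to the plane (e1) is invariant: v'_1 = v1 = 5.00
cos(58deg) = 0.5299, sin(58deg) = 0.8480
v'_2 = v2*cos(theta) - v3*sin(theta) = -5*0.5299 - 5*0.8480 = -6.89
v'_3 = v2*sin(theta) + v3*cos(theta) = -5*0.8480 + 5*0.5299 = -1.59
v' = 5.00*e1 - 6.89*e2 - 1.59*e3


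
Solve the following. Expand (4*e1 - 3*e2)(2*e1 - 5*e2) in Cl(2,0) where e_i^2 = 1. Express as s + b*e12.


Expand: (4*e1 - 3*e2)(2*e1 - 5*e2)
= 4*2*e1e1 + 4*(-5)*e1e2 + (-3)*2*e2e1 + (-3)*(-5)*e2e2
Using e1^2 = e2^2 = 1, e2e1 = -e1e2:
Scalar part s = 4*2 + (-3)*(-5) = 8 + 15 = 23
Bivector part b = 4*(-5) - (-3)*2 = -20 - (-6) = -14
uv = 23 - 14*e12


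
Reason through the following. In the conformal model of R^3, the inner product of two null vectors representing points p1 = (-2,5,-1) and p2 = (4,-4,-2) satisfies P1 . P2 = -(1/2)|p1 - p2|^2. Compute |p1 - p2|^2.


p1 - p2 = (-6, 9, 1)
|p1 - p2|^2 = (-6)^2 + 9^2 + 1^2
= 36 + 81 + 1
= 118


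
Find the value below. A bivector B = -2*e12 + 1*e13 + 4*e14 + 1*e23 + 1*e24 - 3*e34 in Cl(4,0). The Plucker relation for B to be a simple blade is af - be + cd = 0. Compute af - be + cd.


Plucker relation: af - be + cd
a*f = (-2)*(-3) = 6
b*e = 1*1 = 1
c*d = 4*1 = 4
af - be + cd = 6 - 1 + 4
= 9


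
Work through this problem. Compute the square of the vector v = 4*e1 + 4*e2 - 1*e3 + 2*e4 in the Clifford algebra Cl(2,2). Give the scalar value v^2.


v^2 = sum of c_i^2 * e_i^2
Positive signature terms (e_i^2 = +1): 4^2 + 4^2 = 32
Negative signature terms (e_j^2 = -1): (-1)^2 + 2^2 = 5
v^2 = 32 - 5 = 27


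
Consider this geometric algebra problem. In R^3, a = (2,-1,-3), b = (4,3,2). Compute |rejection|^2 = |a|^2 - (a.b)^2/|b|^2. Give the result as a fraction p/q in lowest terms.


|a|^2 = 2^2 + (-1)^2 + (-3)^2 = 14
|b|^2 = 4^2 + 3^2 + 2^2 = 29
a . b = 2*4 + (-1)*3 + (-3)*2 = -1
(a.b)^2 = (-1)^2 = 1
|rej|^2 = 14 - 1/29
= (406 - 1)/29
= 405/29
In lowest terms: 405/29


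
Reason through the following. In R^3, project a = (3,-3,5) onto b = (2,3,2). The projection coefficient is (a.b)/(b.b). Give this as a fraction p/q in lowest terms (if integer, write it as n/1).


Projection coefficient = (a . b) / (b . b)
a . b = 3*2 + (-3)*3 + 5*2
= 6 + (-9) + 10 = 7
b . b = 2^2 + 3^2 + 2^2
= 4 + 9 + 4 = 17
Coefficient = 7/17
In lowest terms: 7/17


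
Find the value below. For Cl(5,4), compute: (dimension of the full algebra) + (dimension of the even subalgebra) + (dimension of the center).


n = 5 + 4 = 9
Total dim = 2^9 = 512
Even subalgebra dim = 2^8 = 256
n is odd, so center dim = 2
Sum = 512 + 256 + 2 = 770


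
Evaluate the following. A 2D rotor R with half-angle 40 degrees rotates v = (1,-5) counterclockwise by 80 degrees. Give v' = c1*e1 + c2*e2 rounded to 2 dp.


Rotor R = cos(40deg) - sin(40deg)*e12
Rotation angle theta = 2 * 40 = 80 degrees
v' = R*v*~R rotates v by theta.
cos(80deg) = 0.1736, sin(80deg) = 0.9848
v'_1 = 1*cos(80deg) - (-5)*sin(80deg)
= 1*0.1736 - (-5)*0.9848
= 5.10
v'_2 = 1*sin(80deg) + (-5)*cos(80deg)
= 1*0.9848 + (-5)*0.1736
= 0.12
v' = 5.10*e1 + 0.12*e2


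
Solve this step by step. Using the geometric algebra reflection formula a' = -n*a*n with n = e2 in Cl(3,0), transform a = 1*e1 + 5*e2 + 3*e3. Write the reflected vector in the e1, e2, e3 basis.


Reflection formula: a' = -n*a*n, with n = e2 (unit vector, n^2 = 1).
For reflection through hyperplane perp to e2:
The component along e2 flips sign, others stay.
a = (1, 5, 3)
a' = (1, -5, 3)
a' = 1*e1 - 5*e2 + 3*e3


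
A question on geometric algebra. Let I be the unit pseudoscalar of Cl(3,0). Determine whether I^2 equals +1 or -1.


The pseudoscalar I = e1...e_n (product of all n generators) of Cl(p,q) satisfies I^2 = (-1)^(q + n(n-1)/2).
p = 3, q = 0, n = p + q = 3
n(n-1)/2 = 3 * 2 / 2 = 3
Exponent = q + n(n-1)/2 = 0 + 3 = 3
I^2 = (-1)^3 = -1


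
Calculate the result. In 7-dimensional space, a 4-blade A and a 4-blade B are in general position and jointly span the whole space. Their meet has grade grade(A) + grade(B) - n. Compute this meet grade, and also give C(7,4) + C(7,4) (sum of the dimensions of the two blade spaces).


Meet grade = grade(A) + grade(B) - n
= 4 + 4 - 7 = 1
C(7,4) = 35
C(7,4) = 35
dim_A + dim_B = 35 + 35 = 70


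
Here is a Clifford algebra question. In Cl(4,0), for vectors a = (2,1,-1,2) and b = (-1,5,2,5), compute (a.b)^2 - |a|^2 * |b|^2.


a . b = 2*(-1) + 1*5 + (-1)*2 + 2*5
= -2 + 5 + (-2) + 10 = 11
|a|^2 = 2^2 + 1^2 + (-1)^2 + 2^2 = 10
|b|^2 = (-1)^2 + 5^2 + 2^2 + 5^2 = 55
(a.b)^2 = 11^2 = 121
|a|^2 * |b|^2 = 10 * 55 = 550
Result = 121 - 550 = -429


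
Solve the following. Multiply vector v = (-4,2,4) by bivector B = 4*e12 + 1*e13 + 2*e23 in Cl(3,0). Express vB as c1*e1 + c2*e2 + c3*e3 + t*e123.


vB has grade-1 (vector) and grade-3 (trivector) parts: vB = (v _| B) + (v ^ B).
Vector part <vB>_1:
  e1: -v2*b12 - v3*b13 = -(2)*(4) - (4)*(1) = -12
  e2: v1*b12 - v3*b23 = (-4)*(4) - (4)*(2) = -24
  e3: v1*b13 + v2*b23 = (-4)*(1) + (2)*(2) = 0
Trivector part <vB>_3:
  e123: v1*b23 - v2*b13 + v3*b12 = (-4)*(2) - (2)*(1) + (4)*(4) = 6
vB = -12*e1 - 24*e2 + 0*e3 + 6*e123


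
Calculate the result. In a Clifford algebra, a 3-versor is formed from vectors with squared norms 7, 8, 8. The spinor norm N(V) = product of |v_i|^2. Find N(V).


Spinor norm N(V) = |v1|^2 * |v2|^2 * ... * |v3|^2
= 7 * 8 * 8
Running product: 7, 56, 448
N(V) = 448


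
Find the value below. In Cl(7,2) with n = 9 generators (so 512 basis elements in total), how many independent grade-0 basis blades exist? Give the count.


Number of grade-k basis blades in Cl(p,q) with n = p + q is C(n, k).
n = 7 + 2 = 9
C(9, 0) = 9! / (0! * 9!)
= 362880 / (1 * 362880)
= 1


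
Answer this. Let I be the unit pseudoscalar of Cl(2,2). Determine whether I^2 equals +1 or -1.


The pseudoscalar I = e1...e_n (product of all n generators) of Cl(p,q) satisfies I^2 = (-1)^(q + n(n-1)/2).
p = 2, q = 2, n = p + q = 4
n(n-1)/2 = 4 * 3 / 2 = 6
Exponent = q + n(n-1)/2 = 2 + 6 = 8
I^2 = (-1)^8 = +1


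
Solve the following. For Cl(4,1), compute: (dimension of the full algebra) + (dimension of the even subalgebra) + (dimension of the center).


n = 4 + 1 = 5
Total dim = 2^5 = 32
Even subalgebra dim = 2^4 = 16
n is odd, so center dim = 2
Sum = 32 + 16 + 2 = 50


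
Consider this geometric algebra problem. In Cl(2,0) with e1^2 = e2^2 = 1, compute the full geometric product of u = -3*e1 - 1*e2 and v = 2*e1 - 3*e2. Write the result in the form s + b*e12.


Expand: (-3*e1 - 1*e2)(2*e1 - 3*e2)
= (-3)*2*e1e1 + (-3)*(-3)*e1e2 + (-1)*2*e2e1 + (-1)*(-3)*e2e2
Using e1^2 = e2^2 = 1, e2e1 = -e1e2:
Scalar part s = (-3)*2 + (-1)*(-3) = -6 + 3 = -3
Bivector part b = (-3)*(-3) - (-1)*2 = 9 - (-2) = 11
uv = -3 + 11*e12


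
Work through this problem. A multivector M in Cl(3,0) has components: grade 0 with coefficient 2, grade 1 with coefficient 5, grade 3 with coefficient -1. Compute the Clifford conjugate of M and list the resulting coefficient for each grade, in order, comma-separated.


Clifford conjugate sign for grade k: (-1)^(k(k+1)/2)
Grade 0: (-1)^(0*1/2) = (-1)^0 = 1, coeff 2 -> 2
Grade 1: (-1)^(1*2/2) = (-1)^1 = -1, coeff 5 -> -5
Grade 3: (-1)^(3*4/2) = (-1)^6 = 1, coeff -1 -> -1
Conjugated coefficients: 2, -5, -1


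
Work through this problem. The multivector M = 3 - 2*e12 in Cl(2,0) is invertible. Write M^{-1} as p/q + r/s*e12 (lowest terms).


M = 3 - 2*e12, where e12^2 = -1.
Since M commutes with its reverse ~M = a - b*e12, M * ~M = a^2 - b^2*e12^2 = a^2 + b^2.
So M^{-1} = ~M / (a^2 + b^2) = (a - b*e12)/(a^2 + b^2).
a^2 + b^2 = 9 + 4 = 13
Scalar part = 3/13 = 3/13
Bivector coeff = 2/13 = 2/13
M^{-1} = 3/13 + 2/13*e12


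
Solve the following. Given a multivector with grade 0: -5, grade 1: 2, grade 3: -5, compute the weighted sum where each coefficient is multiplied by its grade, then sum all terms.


Grade-weighted sum = sum of grade_k * coefficient_k
0*(-5) = 0
1*2 = 2
3*(-5) = -15
Total = 0 + 2 + (-15) = -13


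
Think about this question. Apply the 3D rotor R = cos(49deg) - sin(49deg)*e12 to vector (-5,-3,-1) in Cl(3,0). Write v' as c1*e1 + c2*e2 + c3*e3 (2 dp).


Rotor R = cos(49deg) - sin(49deg)*e12
Rotation angle theta = 2 * 49 = 98 degrees in the e12 plane (e1 -> e2).
The component perpendicular to the plane (e3) is invariant: v'_3 = v3 = -1.00
cos(98deg) = -0.1392, sin(98deg) = 0.9903
v'_1 = v1*cos(theta) - v2*sin(theta) = -5*(-0.1392) - (-3)*0.9903 = 3.67
v'_2 = v1*sin(theta) + v2*cos(theta) = -5*0.9903 + (-3)*(-0.1392) = -4.53
v' = 3.67*e1 - 4.53*e2 - 1.00*e3


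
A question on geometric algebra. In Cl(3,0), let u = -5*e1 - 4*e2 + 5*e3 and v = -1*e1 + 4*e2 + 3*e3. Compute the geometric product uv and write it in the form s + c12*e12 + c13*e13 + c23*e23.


In Cl(3,0): e_i^2 = 1, e_ie_j = -e_je_i for i != j.
Scalar part = u . v = (-5)*(-1) + (-4)*4 + 5*3
= 5 + (-16) + 15 = 4
e12 coeff = (-5)*4 - (-4)*(-1) = -20 - 4 = -24
e13 coeff = (-5)*3 - 5*(-1) = -15 - (-5) = -10
e23 coeff = (-4)*3 - 5*4 = -12 - 20 = -32
uv = 4 - 24*e12 - 10*e13 - 32*e23


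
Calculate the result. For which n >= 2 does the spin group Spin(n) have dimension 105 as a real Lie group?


dim Spin(n) = dim so(n) = n(n-1)/2.
Solve n(n-1)/2 = 105, i.e. n^2 - n - 210 = 0.
Discriminant = 1 + 8*105 = 841
n = (1 + sqrt(841))/2 = (1 + 29)/2 = 15


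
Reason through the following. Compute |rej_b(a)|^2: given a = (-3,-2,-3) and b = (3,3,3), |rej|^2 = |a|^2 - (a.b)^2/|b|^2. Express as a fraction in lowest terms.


|a|^2 = (-3)^2 + (-2)^2 + (-3)^2 = 22
|b|^2 = 3^2 + 3^2 + 3^2 = 27
a . b = (-3)*3 + (-2)*3 + (-3)*3 = -24
(a.b)^2 = (-24)^2 = 576
|rej|^2 = 22 - 576/27
= (594 - 576)/27
= 18/27
In lowest terms: 2/3


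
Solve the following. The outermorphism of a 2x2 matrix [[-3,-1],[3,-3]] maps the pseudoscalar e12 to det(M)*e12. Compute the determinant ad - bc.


The outermorphism of a linear map f sends e1^e2 to f(e1)^f(e2).
f(e1) = -3*e1 + 3*e2
f(e2) = -1*e1 - 3*e2
f(e1) ^ f(e2) = (-3*e1 + 3*e2) ^ (-1*e1 - 3*e2)
= (-3)*(-3)*e12 + 3*(-1)*e21
= (9 - (-3))*e12
= 12*e12
Coefficient = 12


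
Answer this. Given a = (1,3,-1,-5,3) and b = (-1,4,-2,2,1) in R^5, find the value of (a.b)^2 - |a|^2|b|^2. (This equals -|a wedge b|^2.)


a . b = 1*(-1) + 3*4 + (-1)*(-2) + (-5)*2 + 3*1
= -1 + 12 + 2 + (-10) + 3 = 6
|a|^2 = 1^2 + 3^2 + (-1)^2 + (-5)^2 + 3^2 = 45
|b|^2 = (-1)^2 + 4^2 + (-2)^2 + 2^2 + 1^2 = 26
(a.b)^2 = 6^2 = 36
|a|^2 * |b|^2 = 45 * 26 = 1170
Result = 36 - 1170 = -1134


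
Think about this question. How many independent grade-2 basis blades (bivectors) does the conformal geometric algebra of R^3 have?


The conformal model of R^3 uses Cl(4,1) with m = 3 + 2 = 5 generators.
Number of grade-2 blades = C(m, 2) = C(5, 2)
= 5*4/2 = 10


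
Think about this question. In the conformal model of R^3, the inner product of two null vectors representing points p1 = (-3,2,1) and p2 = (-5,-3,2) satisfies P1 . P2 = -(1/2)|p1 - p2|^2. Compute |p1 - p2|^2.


p1 - p2 = (2, 5, -1)
|p1 - p2|^2 = 2^2 + 5^2 + (-1)^2
= 4 + 25 + 1
= 30


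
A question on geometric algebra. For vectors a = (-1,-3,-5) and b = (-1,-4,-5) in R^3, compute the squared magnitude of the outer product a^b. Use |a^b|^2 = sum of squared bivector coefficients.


a wedge b = (a1*b2 - a2*b1)*e12 + (a1*b3 - a3*b1)*e13 + (a2*b3 - a3*b2)*e23
e12 coeff: (-1)*(-4) - (-3)*(-1) = 4 - 3 = 1
e13 coeff: (-1)*(-5) - (-5)*(-1) = 5 - 5 = 0
e23 coeff: (-3)*(-5) - (-5)*(-4) = 15 - 20 = -5
|a wedge b|^2 = 1^2 + 0^2 + (-5)^2
= 1 + 0 + 25
= 26


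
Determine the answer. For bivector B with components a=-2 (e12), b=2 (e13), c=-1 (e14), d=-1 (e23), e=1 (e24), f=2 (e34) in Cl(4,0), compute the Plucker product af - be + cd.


Plucker relation: af - be + cd
a*f = (-2)*2 = -4
b*e = 2*1 = 2
c*d = (-1)*(-1) = 1
af - be + cd = -4 - 2 + 1
= -5


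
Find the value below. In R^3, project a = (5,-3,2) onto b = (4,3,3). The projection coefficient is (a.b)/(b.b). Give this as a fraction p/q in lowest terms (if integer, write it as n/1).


Projection coefficient = (a . b) / (b . b)
a . b = 5*4 + (-3)*3 + 2*3
= 20 + (-9) + 6 = 17
b . b = 4^2 + 3^2 + 3^2
= 16 + 9 + 9 = 34
Coefficient = 17/34
In lowest terms: 1/2


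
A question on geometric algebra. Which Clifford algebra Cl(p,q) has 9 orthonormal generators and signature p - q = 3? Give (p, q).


We need p + q = 9 and p - q = 3.
Adding: 2p = 9 + 3 = 12, so p = 6.
Then q = 9 - 6 = 3.
(p, q) = (6, 3)


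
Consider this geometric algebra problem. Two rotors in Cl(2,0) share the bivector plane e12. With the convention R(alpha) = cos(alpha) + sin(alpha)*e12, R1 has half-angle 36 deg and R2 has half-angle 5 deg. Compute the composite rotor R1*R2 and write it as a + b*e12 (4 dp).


Same-plane rotors commute and their half-angles add:
R1*R2 = cos(a1 + a2) + sin(a1 + a2)*e12.
a1 + a2 = 36 + 5 = 41 deg
cos(41 deg) = 0.7547
sin(41 deg) = 0.6561
R1*R2 = 0.7547 + 0.6561*e12


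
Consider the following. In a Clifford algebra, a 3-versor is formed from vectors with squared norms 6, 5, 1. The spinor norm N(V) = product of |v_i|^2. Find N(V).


Spinor norm N(V) = |v1|^2 * |v2|^2 * ... * |v3|^2
= 6 * 5 * 1
Running product: 6, 30, 30
N(V) = 30


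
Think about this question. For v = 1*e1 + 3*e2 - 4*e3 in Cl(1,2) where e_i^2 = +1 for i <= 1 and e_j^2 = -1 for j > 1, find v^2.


v^2 = sum of c_i^2 * e_i^2
Positive signature terms (e_i^2 = +1): 1^2 = 1
Negative signature terms (e_j^2 = -1): 3^2 + (-4)^2 = 25
v^2 = 1 - 25 = -24


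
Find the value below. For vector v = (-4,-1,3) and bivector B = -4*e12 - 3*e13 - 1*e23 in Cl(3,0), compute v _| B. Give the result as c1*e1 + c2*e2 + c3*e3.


Left contraction v _| B = <vB>_1 (grade-1 part of the geometric product vB).
Using e1_|e12 = e2, e2_|e12 = -e1, e1_|e13 = e3, e3_|e13 = -e1, e2_|e23 = e3, e3_|e23 = -e2:
e1 coeff: -v2*b12 - v3*b13 = -(-1)*(-4) - (3)*(-3) = 5
e2 coeff: v1*b12 - v3*b23 = (-4)*(-4) - (3)*(-1) = 19
e3 coeff: v1*b13 + v2*b23 = (-4)*(-3) + (-1)*(-1) = 13
v _| B = 5*e1 + 19*e2 + 13*e3


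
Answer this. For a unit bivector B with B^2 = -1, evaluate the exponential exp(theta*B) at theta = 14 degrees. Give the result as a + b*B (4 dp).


For a unit bivector B with B^2 = -1, the exponential series gives
e^(theta*B) = cos(theta) + sin(theta)*B (the GA analogue of Euler's formula).
theta = 14 degrees = 0.244346 rad
cos(14 deg) = 0.9703
sin(14 deg) = 0.2419
exp(theta*B) = 0.9703 + 0.2419*B


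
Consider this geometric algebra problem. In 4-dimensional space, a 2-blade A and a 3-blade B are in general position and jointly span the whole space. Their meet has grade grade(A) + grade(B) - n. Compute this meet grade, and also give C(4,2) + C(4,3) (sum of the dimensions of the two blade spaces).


Meet grade = grade(A) + grade(B) - n
= 2 + 3 - 4 = 1
C(4,2) = 6
C(4,3) = 4
dim_A + dim_B = 6 + 4 = 10


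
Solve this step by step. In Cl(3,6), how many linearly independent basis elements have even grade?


Even subalgebra dimension = 2^(n-1)
n = 3 + 6 = 9
2^(9 - 1) = 2^8 = 256
Verification: sum of C(9,k) for even k = 1 + 36 + 126 + 84 + 9 = 256
Result = 256


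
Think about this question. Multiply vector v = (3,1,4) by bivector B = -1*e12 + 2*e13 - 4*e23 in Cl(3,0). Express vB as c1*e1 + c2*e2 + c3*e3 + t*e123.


vB has grade-1 (vector) and grade-3 (trivector) parts: vB = (v _| B) + (v ^ B).
Vector part <vB>_1:
  e1: -v2*b12 - v3*b13 = -(1)*(-1) - (4)*(2) = -7
  e2: v1*b12 - v3*b23 = (3)*(-1) - (4)*(-4) = 13
  e3: v1*b13 + v2*b23 = (3)*(2) + (1)*(-4) = 2
Trivector part <vB>_3:
  e123: v1*b23 - v2*b13 + v3*b12 = (3)*(-4) - (1)*(2) + (4)*(-1) = -18
vB = -7*e1 + 13*e2 + 2*e3 - 18*e123


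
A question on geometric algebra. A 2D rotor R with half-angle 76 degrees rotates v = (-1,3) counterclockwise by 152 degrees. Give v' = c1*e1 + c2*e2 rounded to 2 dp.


Rotor R = cos(76deg) - sin(76deg)*e12
Rotation angle theta = 2 * 76 = 152 degrees
v' = R*v*~R rotates v by theta.
cos(152deg) = -0.8829, sin(152deg) = 0.4695
v'_1 = -1*cos(152deg) - 3*sin(152deg)
= -1*(-0.8829) - 3*0.4695
= -0.53
v'_2 = -1*sin(152deg) + 3*cos(152deg)
= -1*0.4695 + 3*(-0.8829)
= -3.12
v' = -0.53*e1 - 3.12*e2


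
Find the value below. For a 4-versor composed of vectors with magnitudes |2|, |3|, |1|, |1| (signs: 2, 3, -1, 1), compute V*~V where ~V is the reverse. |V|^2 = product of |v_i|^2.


Each vector v_i has |v_i|^2 = s_i^2
Squared scales: 2^2 = 4, 3^2 = 9, (-1)^2 = 1, 1^2 = 1
|V|^2 = 4 * 9 * 1 * 1
= 36


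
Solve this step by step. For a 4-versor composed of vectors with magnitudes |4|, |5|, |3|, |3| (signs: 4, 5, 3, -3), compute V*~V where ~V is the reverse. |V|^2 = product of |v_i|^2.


Each vector v_i has |v_i|^2 = s_i^2
Squared scales: 4^2 = 16, 5^2 = 25, 3^2 = 9, (-3)^2 = 9
|V|^2 = 16 * 25 * 9 * 9
= 32400


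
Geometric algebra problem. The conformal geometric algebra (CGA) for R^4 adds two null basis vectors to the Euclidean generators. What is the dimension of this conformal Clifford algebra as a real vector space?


The conformal model of R^4 uses Cl(5,1): the 4 Euclidean generators plus two extra orthogonal generators e+ (e+^2 = +1) and e- (e-^2 = -1), from which the null vectors e0, einf are built.
Number of generators m = 4 + 2 = 6.
dim Cl(p,q) = 2^m = 2^6 = 64


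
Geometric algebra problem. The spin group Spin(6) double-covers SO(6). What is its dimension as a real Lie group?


Spin(n) double-covers SO(n); both have Lie algebra so(n) of dimension n(n-1)/2.
n = 6
n(n-1) = 6 * 5 = 30
dim Spin(6) = 30/2 = 15


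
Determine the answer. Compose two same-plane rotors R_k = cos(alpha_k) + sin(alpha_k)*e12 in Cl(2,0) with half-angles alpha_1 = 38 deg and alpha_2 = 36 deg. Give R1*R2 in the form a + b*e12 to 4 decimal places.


Same-plane rotors commute and their half-angles add:
R1*R2 = cos(a1 + a2) + sin(a1 + a2)*e12.
a1 + a2 = 38 + 36 = 74 deg
cos(74 deg) = 0.2756
sin(74 deg) = 0.9613
R1*R2 = 0.2756 + 0.9613*e12


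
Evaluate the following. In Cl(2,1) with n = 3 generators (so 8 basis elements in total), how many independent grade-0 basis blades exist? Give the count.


Number of grade-k basis blades in Cl(p,q) with n = p + q is C(n, k).
n = 2 + 1 = 3
C(3, 0) = 3! / (0! * 3!)
= 6 / (1 * 6)
= 1


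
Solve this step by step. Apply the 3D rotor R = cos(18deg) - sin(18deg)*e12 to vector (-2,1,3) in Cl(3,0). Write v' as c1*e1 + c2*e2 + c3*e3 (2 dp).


Rotor R = cos(18deg) - sin(18deg)*e12
Rotation angle theta = 2 * 18 = 36 degrees in the e12 plane (e1 -> e2).
The component perpendicular to the plane (e3) is invariant: v'_3 = v3 = 3.00
cos(36deg) = 0.8090, sin(36deg) = 0.5878
v'_1 = v1*cos(theta) - v2*sin(theta) = -2*0.8090 - 1*0.5878 = -2.21
v'_2 = v1*sin(theta) + v2*cos(theta) = -2*0.5878 + 1*0.8090 = -0.37
v' = -2.21*e1 - 0.37*e2 + 3.00*e3


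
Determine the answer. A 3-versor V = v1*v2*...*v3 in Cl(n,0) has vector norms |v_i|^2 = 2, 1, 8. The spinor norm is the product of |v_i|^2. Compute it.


Spinor norm N(V) = |v1|^2 * |v2|^2 * ... * |v3|^2
= 2 * 1 * 8
Running product: 2, 2, 16
N(V) = 16


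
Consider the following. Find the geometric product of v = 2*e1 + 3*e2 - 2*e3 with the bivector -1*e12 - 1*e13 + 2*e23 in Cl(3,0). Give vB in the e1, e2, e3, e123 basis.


vB has grade-1 (vector) and grade-3 (trivector) parts: vB = (v _| B) + (v ^ B).
Vector part <vB>_1:
  e1: -v2*b12 - v3*b13 = -(3)*(-1) - (-2)*(-1) = 1
  e2: v1*b12 - v3*b23 = (2)*(-1) - (-2)*(2) = 2
  e3: v1*b13 + v2*b23 = (2)*(-1) + (3)*(2) = 4
Trivector part <vB>_3:
  e123: v1*b23 - v2*b13 + v3*b12 = (2)*(2) - (3)*(-1) + (-2)*(-1) = 9
vB = 1*e1 + 2*e2 + 4*e3 + 9*e123


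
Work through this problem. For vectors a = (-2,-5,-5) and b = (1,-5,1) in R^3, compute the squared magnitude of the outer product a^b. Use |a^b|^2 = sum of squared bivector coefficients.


a wedge b = (a1*b2 - a2*b1)*e12 + (a1*b3 - a3*b1)*e13 + (a2*b3 - a3*b2)*e23
e12 coeff: (-2)*(-5) - (-5)*1 = 10 - (-5) = 15
e13 coeff: (-2)*1 - (-5)*1 = -2 - (-5) = 3
e23 coeff: (-5)*1 - (-5)*(-5) = -5 - 25 = -30
|a wedge b|^2 = 15^2 + 3^2 + (-30)^2
= 225 + 9 + 900
= 1134


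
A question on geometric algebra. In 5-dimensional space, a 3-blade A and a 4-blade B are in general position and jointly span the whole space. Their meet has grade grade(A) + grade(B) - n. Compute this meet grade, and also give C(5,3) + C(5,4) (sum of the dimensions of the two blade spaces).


Meet grade = grade(A) + grade(B) - n
= 3 + 4 - 5 = 2
C(5,3) = 10
C(5,4) = 5
dim_A + dim_B = 10 + 5 = 15


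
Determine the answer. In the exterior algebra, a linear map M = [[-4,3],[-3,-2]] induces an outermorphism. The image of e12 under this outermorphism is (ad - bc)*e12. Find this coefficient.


The outermorphism of a linear map f sends e1^e2 to f(e1)^f(e2).
f(e1) = -4*e1 - 3*e2
f(e2) = 3*e1 - 2*e2
f(e1) ^ f(e2) = (-4*e1 - 3*e2) ^ (3*e1 - 2*e2)
= (-4)*(-2)*e12 + (-3)*3*e21
= (8 - (-9))*e12
= 17*e12
Coefficient = 17


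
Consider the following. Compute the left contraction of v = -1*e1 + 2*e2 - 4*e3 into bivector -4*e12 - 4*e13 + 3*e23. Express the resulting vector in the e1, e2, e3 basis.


Left contraction v _| B = <vB>_1 (grade-1 part of the geometric product vB).
Using e1_|e12 = e2, e2_|e12 = -e1, e1_|e13 = e3, e3_|e13 = -e1, e2_|e23 = e3, e3_|e23 = -e2:
e1 coeff: -v2*b12 - v3*b13 = -(2)*(-4) - (-4)*(-4) = -8
e2 coeff: v1*b12 - v3*b23 = (-1)*(-4) - (-4)*(3) = 16
e3 coeff: v1*b13 + v2*b23 = (-1)*(-4) + (2)*(3) = 10
v _| B = -8*e1 + 16*e2 + 10*e3


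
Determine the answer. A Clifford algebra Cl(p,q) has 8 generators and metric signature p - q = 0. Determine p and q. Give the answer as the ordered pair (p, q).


We need p + q = 8 and p - q = 0.
Adding: 2p = 8 + 0 = 8, so p = 4.
Then q = 8 - 4 = 4.
(p, q) = (4, 4)


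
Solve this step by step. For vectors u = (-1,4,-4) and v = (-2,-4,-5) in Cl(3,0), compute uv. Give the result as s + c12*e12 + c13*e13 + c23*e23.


In Cl(3,0): e_i^2 = 1, e_ie_j = -e_je_i for i != j.
Scalar part = u . v = (-1)*(-2) + 4*(-4) + (-4)*(-5)
= 2 + (-16) + 20 = 6
e12 coeff = (-1)*(-4) - 4*(-2) = 4 - (-8) = 12
e13 coeff = (-1)*(-5) - (-4)*(-2) = 5 - 8 = -3
e23 coeff = 4*(-5) - (-4)*(-4) = -20 - 16 = -36
uv = 6 + 12*e12 - 3*e13 - 36*e23


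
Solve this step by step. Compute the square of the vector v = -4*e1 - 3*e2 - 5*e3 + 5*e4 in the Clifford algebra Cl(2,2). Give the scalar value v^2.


v^2 = sum of c_i^2 * e_i^2
Positive signature terms (e_i^2 = +1): (-4)^2 + (-3)^2 = 25
Negative signature terms (e_j^2 = -1): (-5)^2 + 5^2 = 50
v^2 = 25 - 50 = -25


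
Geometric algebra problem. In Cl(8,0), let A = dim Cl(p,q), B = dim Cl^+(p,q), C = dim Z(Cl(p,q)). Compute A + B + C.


n = 8 + 0 = 8
Total dim = 2^8 = 256
Even subalgebra dim = 2^7 = 128
n is even, so center dim = 1
Sum = 256 + 128 + 1 = 385


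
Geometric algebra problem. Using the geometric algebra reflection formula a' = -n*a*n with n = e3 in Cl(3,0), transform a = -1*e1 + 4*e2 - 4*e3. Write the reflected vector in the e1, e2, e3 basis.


Reflection formula: a' = -n*a*n, with n = e3 (unit vector, n^2 = 1).
For reflection through hyperplane perp to e3:
The component along e3 flips sign, others stay.
a = (-1, 4, -4)
a' = (-1, 4, 4)
a' = -1*e1 + 4*e2 + 4*e3


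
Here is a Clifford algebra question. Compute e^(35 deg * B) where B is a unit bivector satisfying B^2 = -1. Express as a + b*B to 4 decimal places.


For a unit bivector B with B^2 = -1, the exponential series gives
e^(theta*B) = cos(theta) + sin(theta)*B (the GA analogue of Euler's formula).
theta = 35 degrees = 0.610865 rad
cos(35 deg) = 0.8192
sin(35 deg) = 0.5736
exp(theta*B) = 0.8192 + 0.5736*B


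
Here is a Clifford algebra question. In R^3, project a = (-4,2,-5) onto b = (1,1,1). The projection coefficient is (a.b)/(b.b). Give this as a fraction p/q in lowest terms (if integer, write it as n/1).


Projection coefficient = (a . b) / (b . b)
a . b = (-4)*1 + 2*1 + (-5)*1
= -4 + 2 + (-5) = -7
b . b = 1^2 + 1^2 + 1^2
= 1 + 1 + 1 = 3
Coefficient = -7/3
In lowest terms: -7/3


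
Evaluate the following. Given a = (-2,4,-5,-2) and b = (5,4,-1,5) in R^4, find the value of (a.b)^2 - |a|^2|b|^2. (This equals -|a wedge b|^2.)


a . b = (-2)*5 + 4*4 + (-5)*(-1) + (-2)*5
= -10 + 16 + 5 + (-10) = 1
|a|^2 = (-2)^2 + 4^2 + (-5)^2 + (-2)^2 = 49
|b|^2 = 5^2 + 4^2 + (-1)^2 + 5^2 = 67
(a.b)^2 = 1^2 = 1
|a|^2 * |b|^2 = 49 * 67 = 3283
Result = 1 - 3283 = -3282


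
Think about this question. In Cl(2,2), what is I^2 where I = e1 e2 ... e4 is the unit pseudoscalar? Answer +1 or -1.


The pseudoscalar I = e1...e_n (product of all n generators) of Cl(p,q) satisfies I^2 = (-1)^(q + n(n-1)/2).
p = 2, q = 2, n = p + q = 4
n(n-1)/2 = 4 * 3 / 2 = 6
Exponent = q + n(n-1)/2 = 2 + 6 = 8
I^2 = (-1)^8 = +1


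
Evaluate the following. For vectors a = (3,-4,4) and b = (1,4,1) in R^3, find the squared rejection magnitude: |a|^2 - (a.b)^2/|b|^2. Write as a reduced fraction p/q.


|a|^2 = 3^2 + (-4)^2 + 4^2 = 41
|b|^2 = 1^2 + 4^2 + 1^2 = 18
a . b = 3*1 + (-4)*4 + 4*1 = -9
(a.b)^2 = (-9)^2 = 81
|rej|^2 = 41 - 81/18
= (738 - 81)/18
= 657/18
In lowest terms: 73/2


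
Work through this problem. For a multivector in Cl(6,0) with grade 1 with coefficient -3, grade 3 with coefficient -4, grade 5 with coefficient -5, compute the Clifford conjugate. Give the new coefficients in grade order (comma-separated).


Clifford conjugate sign for grade k: (-1)^(k(k+1)/2)
Grade 1: (-1)^(1*2/2) = (-1)^1 = -1, coeff -3 -> 3
Grade 3: (-1)^(3*4/2) = (-1)^6 = 1, coeff -4 -> -4
Grade 5: (-1)^(5*6/2) = (-1)^15 = -1, coeff -5 -> 5
Conjugated coefficients: 3, -4, 5


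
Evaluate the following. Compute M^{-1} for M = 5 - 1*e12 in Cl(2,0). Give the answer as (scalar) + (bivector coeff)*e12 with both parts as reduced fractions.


M = 5 - 1*e12, where e12^2 = -1.
Since M commutes with its reverse ~M = a - b*e12, M * ~M = a^2 - b^2*e12^2 = a^2 + b^2.
So M^{-1} = ~M / (a^2 + b^2) = (a - b*e12)/(a^2 + b^2).
a^2 + b^2 = 25 + 1 = 26
Scalar part = 5/26 = 5/26
Bivector coeff = 1/26 = 1/26
M^{-1} = 5/26 + 1/26*e12


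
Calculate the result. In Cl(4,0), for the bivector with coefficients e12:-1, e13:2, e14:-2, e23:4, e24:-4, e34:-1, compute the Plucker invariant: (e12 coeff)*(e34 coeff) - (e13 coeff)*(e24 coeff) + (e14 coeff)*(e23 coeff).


Plucker relation: af - be + cd
a*f = (-1)*(-1) = 1
b*e = 2*(-4) = -8
c*d = (-2)*4 = -8
af - be + cd = 1 - (-8) + (-8)
= 1


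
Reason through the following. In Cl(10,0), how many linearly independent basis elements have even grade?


Even subalgebra dimension = 2^(n-1)
n = 10 + 0 = 10
2^(10 - 1) = 2^9 = 512
Verification: sum of C(10,k) for even k = 1 + 45 + 210 + 210 + 45 + 1 = 512
Result = 512


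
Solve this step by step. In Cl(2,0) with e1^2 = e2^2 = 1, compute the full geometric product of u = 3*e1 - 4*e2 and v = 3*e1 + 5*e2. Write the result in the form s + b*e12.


Expand: (3*e1 - 4*e2)(3*e1 + 5*e2)
= 3*3*e1e1 + 3*5*e1e2 + (-4)*3*e2e1 + (-4)*5*e2e2
Using e1^2 = e2^2 = 1, e2e1 = -e1e2:
Scalar part s = 3*3 + (-4)*5 = 9 + (-20) = -11
Bivector part b = 3*5 - (-4)*3 = 15 - (-12) = 27
uv = -11 + 27*e12


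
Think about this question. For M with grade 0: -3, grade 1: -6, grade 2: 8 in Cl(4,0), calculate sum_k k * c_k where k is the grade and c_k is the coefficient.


Grade-weighted sum = sum of grade_k * coefficient_k
0*(-3) = 0
1*(-6) = -6
2*8 = 16
Total = 0 + (-6) + 16 = 10


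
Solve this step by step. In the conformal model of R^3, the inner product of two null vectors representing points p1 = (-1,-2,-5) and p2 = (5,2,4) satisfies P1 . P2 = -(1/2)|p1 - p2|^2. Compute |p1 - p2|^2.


p1 - p2 = (-6, -4, -9)
|p1 - p2|^2 = (-6)^2 + (-4)^2 + (-9)^2
= 36 + 16 + 81
= 133
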